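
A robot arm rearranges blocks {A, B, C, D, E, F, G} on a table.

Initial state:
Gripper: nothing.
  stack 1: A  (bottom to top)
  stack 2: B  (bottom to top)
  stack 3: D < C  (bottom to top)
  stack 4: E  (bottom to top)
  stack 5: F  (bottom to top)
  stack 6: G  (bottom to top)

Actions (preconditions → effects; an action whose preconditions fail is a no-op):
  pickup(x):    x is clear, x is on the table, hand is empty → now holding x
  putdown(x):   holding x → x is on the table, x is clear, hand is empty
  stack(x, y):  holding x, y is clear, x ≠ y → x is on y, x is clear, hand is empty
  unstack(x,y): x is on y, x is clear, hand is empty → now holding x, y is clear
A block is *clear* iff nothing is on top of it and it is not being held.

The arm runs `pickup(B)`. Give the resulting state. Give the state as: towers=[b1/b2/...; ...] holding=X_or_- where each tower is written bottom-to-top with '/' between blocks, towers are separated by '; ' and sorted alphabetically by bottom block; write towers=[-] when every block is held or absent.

towers=[A; D/C; E; F; G] holding=B

before: towers=[A; B; D/C; E; F; G] holding=-
pre[pickup(B)]: clear(B) ✓, ontable(B) ✓, handempty ✓
all met → apply pickup(B)
after:  towers=[A; D/C; E; F; G] holding=B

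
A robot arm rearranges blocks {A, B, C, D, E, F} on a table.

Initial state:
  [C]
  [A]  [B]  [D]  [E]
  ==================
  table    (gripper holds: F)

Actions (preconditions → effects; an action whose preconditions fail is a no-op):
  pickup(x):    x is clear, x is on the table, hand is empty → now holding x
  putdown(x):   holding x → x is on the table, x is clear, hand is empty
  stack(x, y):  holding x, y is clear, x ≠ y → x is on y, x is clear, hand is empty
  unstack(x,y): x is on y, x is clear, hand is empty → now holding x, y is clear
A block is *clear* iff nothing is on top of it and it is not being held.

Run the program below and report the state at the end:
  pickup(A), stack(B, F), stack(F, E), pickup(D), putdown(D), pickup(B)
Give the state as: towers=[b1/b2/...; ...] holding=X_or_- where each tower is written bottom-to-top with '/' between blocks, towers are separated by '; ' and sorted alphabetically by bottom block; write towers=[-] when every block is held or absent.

towers=[A/C; D; E/F] holding=B

step 1 (pickup(A)) [no-op]: towers=[A/C; B; D; E] holding=F
step 2 (stack(B, F)) [no-op]: towers=[A/C; B; D; E] holding=F
step 3 (stack(F, E)): towers=[A/C; B; D; E/F] holding=-
step 4 (pickup(D)): towers=[A/C; B; E/F] holding=D
step 5 (putdown(D)): towers=[A/C; B; D; E/F] holding=-
step 6 (pickup(B)): towers=[A/C; D; E/F] holding=B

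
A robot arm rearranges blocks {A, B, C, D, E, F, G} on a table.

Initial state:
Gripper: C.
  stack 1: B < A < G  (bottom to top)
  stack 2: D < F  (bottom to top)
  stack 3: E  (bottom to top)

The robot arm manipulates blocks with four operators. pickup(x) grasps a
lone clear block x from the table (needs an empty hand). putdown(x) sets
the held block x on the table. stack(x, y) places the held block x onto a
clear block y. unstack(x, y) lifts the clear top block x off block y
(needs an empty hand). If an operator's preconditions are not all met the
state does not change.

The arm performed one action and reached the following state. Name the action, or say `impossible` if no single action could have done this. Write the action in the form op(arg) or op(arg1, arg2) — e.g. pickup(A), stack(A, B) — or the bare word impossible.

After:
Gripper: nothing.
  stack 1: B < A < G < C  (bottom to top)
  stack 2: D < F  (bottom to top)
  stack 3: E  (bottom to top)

stack(C, G)

target: towers=[B/A/G/C; D/F; E] holding=-
        putdown(C) → towers=[B/A/G; C; D/F; E] holding=-
       stack(C, F) → towers=[B/A/G; D/F/C; E] holding=-
       stack(C, G) → towers=[B/A/G/C; D/F; E] holding=-  ← match
       stack(C, E) → towers=[B/A/G; D/F; E/C] holding=-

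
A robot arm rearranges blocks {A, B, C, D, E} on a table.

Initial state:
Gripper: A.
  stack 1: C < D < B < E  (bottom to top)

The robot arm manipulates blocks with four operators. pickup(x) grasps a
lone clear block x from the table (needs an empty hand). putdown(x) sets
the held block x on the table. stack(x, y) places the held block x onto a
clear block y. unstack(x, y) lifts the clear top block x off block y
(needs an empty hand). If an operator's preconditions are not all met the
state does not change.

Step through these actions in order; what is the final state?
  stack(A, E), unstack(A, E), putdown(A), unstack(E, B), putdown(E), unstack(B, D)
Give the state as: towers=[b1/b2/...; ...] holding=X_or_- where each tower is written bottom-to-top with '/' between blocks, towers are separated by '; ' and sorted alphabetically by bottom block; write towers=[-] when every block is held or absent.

step 1 (stack(A, E)): towers=[C/D/B/E/A] holding=-
step 2 (unstack(A, E)): towers=[C/D/B/E] holding=A
step 3 (putdown(A)): towers=[A; C/D/B/E] holding=-
step 4 (unstack(E, B)): towers=[A; C/D/B] holding=E
step 5 (putdown(E)): towers=[A; C/D/B; E] holding=-
step 6 (unstack(B, D)): towers=[A; C/D; E] holding=B

towers=[A; C/D; E] holding=B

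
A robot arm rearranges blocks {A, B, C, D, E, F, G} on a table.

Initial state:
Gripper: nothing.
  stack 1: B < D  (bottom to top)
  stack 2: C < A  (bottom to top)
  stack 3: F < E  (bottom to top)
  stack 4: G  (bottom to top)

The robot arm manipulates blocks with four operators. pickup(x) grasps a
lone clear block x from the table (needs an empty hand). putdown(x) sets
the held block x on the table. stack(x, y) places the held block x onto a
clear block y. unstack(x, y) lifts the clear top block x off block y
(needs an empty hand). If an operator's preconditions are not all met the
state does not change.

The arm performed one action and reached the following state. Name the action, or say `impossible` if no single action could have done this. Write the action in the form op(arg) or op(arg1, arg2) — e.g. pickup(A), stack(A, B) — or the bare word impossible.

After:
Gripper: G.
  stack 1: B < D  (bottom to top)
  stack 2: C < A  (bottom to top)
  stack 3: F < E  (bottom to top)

pickup(G)

target: towers=[B/D; C/A; F/E] holding=G
         pickup(G) → towers=[B/D; C/A; F/E] holding=G  ← match
     unstack(D, B) → towers=[B; C/A; F/E; G] holding=D
     unstack(A, C) → towers=[B/D; C; F/E; G] holding=A
     unstack(E, F) → towers=[B/D; C/A; F; G] holding=E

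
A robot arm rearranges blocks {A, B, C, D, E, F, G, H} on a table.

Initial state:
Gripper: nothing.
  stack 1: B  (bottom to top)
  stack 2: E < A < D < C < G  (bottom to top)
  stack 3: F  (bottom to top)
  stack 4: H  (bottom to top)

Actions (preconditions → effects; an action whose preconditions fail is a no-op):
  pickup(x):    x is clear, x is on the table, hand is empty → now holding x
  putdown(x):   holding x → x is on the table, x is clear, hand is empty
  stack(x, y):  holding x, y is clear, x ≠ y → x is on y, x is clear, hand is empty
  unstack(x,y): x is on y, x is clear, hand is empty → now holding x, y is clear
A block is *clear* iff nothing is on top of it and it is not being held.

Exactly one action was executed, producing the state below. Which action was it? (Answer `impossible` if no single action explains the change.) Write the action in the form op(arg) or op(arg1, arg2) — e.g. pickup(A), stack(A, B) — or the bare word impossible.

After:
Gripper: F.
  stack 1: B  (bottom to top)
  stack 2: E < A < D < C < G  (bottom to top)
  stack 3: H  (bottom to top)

target: towers=[B; E/A/D/C/G; H] holding=F
     unstack(G, C) → towers=[B; E/A/D/C; F; H] holding=G
         pickup(H) → towers=[B; E/A/D/C/G; F] holding=H
         pickup(B) → towers=[E/A/D/C/G; F; H] holding=B
         pickup(F) → towers=[B; E/A/D/C/G; H] holding=F  ← match

pickup(F)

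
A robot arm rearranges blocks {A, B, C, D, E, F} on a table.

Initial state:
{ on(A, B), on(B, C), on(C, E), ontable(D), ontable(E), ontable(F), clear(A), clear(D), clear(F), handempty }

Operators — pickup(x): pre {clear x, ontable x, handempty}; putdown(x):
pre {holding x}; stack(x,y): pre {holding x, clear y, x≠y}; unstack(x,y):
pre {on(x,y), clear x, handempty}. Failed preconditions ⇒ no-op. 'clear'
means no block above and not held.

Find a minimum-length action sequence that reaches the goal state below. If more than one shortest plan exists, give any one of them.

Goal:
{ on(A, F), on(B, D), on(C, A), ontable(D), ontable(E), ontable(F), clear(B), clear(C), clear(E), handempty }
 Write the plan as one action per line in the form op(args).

unstack(A, B)
stack(A, F)
unstack(B, C)
stack(B, D)
unstack(C, E)
stack(C, A)

step 1 (unstack(A, B)): towers=[D; E/C/B; F] holding=A
step 2 (stack(A, F)): towers=[D; E/C/B; F/A] holding=-
step 3 (unstack(B, C)): towers=[D; E/C; F/A] holding=B
step 4 (stack(B, D)): towers=[D/B; E/C; F/A] holding=-
step 5 (unstack(C, E)): towers=[D/B; E; F/A] holding=C
step 6 (stack(C, A)): towers=[D/B; E; F/A/C] holding=-
goal check: towers=[D/B; E; F/A/C] holding=- — reached (length 6, optimal by BFS)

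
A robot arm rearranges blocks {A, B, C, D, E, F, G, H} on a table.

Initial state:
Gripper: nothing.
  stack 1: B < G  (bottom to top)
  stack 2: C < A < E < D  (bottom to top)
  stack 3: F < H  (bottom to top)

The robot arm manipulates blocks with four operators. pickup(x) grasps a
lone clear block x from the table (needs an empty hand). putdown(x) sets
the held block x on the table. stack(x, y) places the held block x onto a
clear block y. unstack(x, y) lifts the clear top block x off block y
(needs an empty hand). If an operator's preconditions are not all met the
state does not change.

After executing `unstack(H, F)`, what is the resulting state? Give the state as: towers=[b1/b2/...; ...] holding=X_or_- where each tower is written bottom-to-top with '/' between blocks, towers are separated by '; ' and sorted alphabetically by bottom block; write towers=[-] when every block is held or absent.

before: towers=[B/G; C/A/E/D; F/H] holding=-
pre[unstack(H, F)]: on(H,F) yes, clear(H) yes, handempty yes
all met → apply unstack(H, F)
after:  towers=[B/G; C/A/E/D; F] holding=H

towers=[B/G; C/A/E/D; F] holding=H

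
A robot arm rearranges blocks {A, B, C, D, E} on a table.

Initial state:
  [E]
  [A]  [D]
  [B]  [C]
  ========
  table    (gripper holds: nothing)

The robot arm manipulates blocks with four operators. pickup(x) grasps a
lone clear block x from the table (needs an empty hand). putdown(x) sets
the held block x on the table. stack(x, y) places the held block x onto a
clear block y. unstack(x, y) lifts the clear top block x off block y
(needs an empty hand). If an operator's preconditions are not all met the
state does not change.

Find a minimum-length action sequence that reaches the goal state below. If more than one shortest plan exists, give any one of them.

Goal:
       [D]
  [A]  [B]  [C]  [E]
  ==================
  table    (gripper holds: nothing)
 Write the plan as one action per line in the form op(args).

step 1 (unstack(E, A)): towers=[B/A; C/D] holding=E
step 2 (putdown(E)): towers=[B/A; C/D; E] holding=-
step 3 (unstack(A, B)): towers=[B; C/D; E] holding=A
step 4 (putdown(A)): towers=[A; B; C/D; E] holding=-
step 5 (unstack(D, C)): towers=[A; B; C; E] holding=D
step 6 (stack(D, B)): towers=[A; B/D; C; E] holding=-
goal check: towers=[A; B/D; C; E] holding=- — reached (length 6, optimal by BFS)

unstack(E, A)
putdown(E)
unstack(A, B)
putdown(A)
unstack(D, C)
stack(D, B)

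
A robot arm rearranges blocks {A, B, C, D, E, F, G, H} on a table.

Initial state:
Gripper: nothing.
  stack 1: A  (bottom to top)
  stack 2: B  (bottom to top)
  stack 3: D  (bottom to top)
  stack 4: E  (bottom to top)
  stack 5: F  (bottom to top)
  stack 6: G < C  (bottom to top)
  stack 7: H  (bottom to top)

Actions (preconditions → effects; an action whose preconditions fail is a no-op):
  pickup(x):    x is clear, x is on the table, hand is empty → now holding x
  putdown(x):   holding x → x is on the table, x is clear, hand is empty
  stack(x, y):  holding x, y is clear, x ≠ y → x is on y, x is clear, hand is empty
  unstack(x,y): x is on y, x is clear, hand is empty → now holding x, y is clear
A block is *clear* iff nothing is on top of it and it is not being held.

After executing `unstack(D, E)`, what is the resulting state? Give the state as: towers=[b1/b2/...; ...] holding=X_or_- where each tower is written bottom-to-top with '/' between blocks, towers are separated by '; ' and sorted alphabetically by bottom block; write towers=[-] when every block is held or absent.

towers=[A; B; D; E; F; G/C; H] holding=-

before: towers=[A; B; D; E; F; G/C; H] holding=-
pre[unstack(D, E)]: on(D,E) ✗, clear(D) ✓, handempty ✓
on(D,E) unmet → unstack(D, E) is a no-op
after:  towers=[A; B; D; E; F; G/C; H] holding=-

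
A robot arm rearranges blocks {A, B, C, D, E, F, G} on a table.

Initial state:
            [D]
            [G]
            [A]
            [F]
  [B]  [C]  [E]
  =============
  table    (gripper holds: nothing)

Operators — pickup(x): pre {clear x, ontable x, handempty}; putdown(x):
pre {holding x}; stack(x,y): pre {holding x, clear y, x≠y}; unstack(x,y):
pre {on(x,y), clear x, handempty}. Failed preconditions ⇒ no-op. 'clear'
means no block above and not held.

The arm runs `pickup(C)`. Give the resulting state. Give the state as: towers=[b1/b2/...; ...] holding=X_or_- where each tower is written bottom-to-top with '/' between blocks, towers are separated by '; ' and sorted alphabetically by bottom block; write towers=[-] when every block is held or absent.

towers=[B; E/F/A/G/D] holding=C

before: towers=[B; C; E/F/A/G/D] holding=-
pre[pickup(C)]: clear(C) yes, ontable(C) yes, handempty yes
all met → apply pickup(C)
after:  towers=[B; E/F/A/G/D] holding=C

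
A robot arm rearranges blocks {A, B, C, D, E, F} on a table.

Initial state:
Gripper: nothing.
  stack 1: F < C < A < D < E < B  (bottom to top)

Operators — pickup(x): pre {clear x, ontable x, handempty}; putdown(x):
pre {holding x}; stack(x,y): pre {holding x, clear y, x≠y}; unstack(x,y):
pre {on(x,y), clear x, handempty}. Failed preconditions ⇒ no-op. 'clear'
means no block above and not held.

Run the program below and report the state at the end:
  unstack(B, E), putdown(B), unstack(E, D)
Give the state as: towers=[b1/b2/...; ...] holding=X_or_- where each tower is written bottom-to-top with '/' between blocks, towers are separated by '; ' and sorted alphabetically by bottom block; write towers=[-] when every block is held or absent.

step 1 (unstack(B, E)): towers=[F/C/A/D/E] holding=B
step 2 (putdown(B)): towers=[B; F/C/A/D/E] holding=-
step 3 (unstack(E, D)): towers=[B; F/C/A/D] holding=E

towers=[B; F/C/A/D] holding=E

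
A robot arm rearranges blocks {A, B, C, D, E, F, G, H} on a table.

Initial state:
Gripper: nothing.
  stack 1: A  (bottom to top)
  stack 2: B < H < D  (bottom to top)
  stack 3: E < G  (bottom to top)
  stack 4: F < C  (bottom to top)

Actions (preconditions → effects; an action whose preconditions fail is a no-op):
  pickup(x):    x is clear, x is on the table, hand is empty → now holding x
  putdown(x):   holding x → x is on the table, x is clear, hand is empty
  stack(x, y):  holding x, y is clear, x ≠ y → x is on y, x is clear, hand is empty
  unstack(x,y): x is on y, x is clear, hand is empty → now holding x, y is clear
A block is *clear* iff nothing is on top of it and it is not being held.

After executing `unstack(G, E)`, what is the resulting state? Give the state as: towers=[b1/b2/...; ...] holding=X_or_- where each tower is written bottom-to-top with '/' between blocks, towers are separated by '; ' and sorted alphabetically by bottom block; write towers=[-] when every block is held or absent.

before: towers=[A; B/H/D; E/G; F/C] holding=-
pre[unstack(G, E)]: on(G,E) yes, clear(G) yes, handempty yes
all met → apply unstack(G, E)
after:  towers=[A; B/H/D; E; F/C] holding=G

towers=[A; B/H/D; E; F/C] holding=G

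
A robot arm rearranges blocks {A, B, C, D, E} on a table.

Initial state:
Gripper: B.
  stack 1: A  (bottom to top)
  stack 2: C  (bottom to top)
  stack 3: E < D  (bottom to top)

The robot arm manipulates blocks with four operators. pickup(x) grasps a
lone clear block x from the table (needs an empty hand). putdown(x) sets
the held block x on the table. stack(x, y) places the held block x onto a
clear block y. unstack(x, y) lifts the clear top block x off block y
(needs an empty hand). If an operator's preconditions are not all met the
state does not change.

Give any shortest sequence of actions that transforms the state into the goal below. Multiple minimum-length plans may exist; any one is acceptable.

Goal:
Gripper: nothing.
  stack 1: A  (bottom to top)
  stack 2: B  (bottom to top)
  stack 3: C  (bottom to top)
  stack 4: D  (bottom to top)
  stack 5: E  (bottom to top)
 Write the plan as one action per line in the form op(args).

step 1 (putdown(B)): towers=[A; B; C; E/D] holding=-
step 2 (unstack(D, E)): towers=[A; B; C; E] holding=D
step 3 (putdown(D)): towers=[A; B; C; D; E] holding=-
goal check: towers=[A; B; C; D; E] holding=- — reached (length 3, optimal by BFS)

putdown(B)
unstack(D, E)
putdown(D)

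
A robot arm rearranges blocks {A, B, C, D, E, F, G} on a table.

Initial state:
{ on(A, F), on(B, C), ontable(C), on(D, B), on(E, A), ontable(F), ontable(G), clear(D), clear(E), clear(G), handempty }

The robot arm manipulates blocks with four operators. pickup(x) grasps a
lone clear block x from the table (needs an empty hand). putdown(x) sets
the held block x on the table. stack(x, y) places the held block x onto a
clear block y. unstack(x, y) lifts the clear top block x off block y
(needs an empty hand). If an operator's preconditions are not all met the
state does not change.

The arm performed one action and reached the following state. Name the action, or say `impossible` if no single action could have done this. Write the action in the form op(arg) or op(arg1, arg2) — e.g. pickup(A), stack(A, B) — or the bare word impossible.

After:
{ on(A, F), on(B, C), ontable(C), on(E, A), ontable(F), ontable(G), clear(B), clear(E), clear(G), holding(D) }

unstack(D, B)

target: towers=[C/B; F/A/E; G] holding=D
         pickup(G) → towers=[C/B/D; F/A/E] holding=G
     unstack(D, B) → towers=[C/B; F/A/E; G] holding=D  ← match
     unstack(E, A) → towers=[C/B/D; F/A; G] holding=E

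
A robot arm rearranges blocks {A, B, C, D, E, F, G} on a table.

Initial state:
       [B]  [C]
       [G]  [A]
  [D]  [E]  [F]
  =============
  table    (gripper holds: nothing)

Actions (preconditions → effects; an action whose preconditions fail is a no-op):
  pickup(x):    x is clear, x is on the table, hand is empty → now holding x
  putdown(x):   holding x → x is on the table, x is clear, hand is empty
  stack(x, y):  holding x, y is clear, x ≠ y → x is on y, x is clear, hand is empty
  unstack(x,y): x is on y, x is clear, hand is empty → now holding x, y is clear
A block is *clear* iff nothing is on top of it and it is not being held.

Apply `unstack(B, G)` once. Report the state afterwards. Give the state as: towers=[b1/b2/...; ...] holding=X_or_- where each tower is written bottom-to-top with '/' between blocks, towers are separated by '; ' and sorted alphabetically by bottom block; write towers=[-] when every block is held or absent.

before: towers=[D; E/G/B; F/A/C] holding=-
pre[unstack(B, G)]: on(B,G) ✓, clear(B) ✓, handempty ✓
all met → apply unstack(B, G)
after:  towers=[D; E/G; F/A/C] holding=B

towers=[D; E/G; F/A/C] holding=B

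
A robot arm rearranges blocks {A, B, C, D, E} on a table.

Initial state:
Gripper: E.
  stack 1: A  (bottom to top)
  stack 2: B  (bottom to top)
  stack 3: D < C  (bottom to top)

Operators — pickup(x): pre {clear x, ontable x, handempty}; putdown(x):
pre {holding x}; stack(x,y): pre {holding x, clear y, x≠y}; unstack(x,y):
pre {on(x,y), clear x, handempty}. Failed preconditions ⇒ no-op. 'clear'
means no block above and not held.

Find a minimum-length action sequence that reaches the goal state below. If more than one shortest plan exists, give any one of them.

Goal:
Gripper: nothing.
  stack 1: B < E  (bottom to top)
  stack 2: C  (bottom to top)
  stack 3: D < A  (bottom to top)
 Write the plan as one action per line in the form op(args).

stack(E, B)
unstack(C, D)
putdown(C)
pickup(A)
stack(A, D)

step 1 (stack(E, B)): towers=[A; B/E; D/C] holding=-
step 2 (unstack(C, D)): towers=[A; B/E; D] holding=C
step 3 (putdown(C)): towers=[A; B/E; C; D] holding=-
step 4 (pickup(A)): towers=[B/E; C; D] holding=A
step 5 (stack(A, D)): towers=[B/E; C; D/A] holding=-
goal check: towers=[B/E; C; D/A] holding=- — reached (length 5, optimal by BFS)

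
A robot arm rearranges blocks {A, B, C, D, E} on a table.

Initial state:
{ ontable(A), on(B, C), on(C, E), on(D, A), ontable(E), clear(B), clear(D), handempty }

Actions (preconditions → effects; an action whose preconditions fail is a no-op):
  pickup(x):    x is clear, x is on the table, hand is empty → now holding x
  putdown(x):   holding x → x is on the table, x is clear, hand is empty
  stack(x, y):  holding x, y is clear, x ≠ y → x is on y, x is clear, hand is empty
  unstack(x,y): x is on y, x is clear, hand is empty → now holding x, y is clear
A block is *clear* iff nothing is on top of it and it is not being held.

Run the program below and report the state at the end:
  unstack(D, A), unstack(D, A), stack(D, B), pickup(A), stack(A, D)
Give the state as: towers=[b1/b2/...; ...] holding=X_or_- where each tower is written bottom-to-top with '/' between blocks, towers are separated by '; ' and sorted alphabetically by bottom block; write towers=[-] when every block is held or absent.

step 1 (unstack(D, A)): towers=[A; E/C/B] holding=D
step 2 (unstack(D, A)) [no-op]: towers=[A; E/C/B] holding=D
step 3 (stack(D, B)): towers=[A; E/C/B/D] holding=-
step 4 (pickup(A)): towers=[E/C/B/D] holding=A
step 5 (stack(A, D)): towers=[E/C/B/D/A] holding=-

towers=[E/C/B/D/A] holding=-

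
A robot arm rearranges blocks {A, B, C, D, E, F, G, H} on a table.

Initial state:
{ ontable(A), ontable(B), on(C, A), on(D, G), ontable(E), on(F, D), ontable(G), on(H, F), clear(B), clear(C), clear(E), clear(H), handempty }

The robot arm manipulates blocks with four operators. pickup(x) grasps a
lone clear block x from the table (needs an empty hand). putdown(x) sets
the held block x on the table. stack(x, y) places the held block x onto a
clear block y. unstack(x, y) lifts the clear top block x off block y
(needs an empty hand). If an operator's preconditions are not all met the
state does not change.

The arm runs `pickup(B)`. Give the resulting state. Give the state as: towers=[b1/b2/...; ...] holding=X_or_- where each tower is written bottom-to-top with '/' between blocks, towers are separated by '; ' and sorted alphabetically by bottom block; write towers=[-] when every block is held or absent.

before: towers=[A/C; B; E; G/D/F/H] holding=-
pre[pickup(B)]: clear(B) ok, ontable(B) ok, handempty ok
all met → apply pickup(B)
after:  towers=[A/C; E; G/D/F/H] holding=B

towers=[A/C; E; G/D/F/H] holding=B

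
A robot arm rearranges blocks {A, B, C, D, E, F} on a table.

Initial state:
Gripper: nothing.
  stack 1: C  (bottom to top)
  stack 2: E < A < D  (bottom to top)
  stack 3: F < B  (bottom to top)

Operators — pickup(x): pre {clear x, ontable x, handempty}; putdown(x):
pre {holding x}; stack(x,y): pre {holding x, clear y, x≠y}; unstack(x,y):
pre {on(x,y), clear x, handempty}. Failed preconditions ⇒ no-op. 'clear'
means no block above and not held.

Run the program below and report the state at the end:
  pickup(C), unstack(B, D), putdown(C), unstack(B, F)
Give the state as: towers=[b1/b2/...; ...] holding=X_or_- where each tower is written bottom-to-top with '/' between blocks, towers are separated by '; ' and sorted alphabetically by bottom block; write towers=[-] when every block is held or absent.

towers=[C; E/A/D; F] holding=B

step 1 (pickup(C)): towers=[E/A/D; F/B] holding=C
step 2 (unstack(B, D)) [no-op]: towers=[E/A/D; F/B] holding=C
step 3 (putdown(C)): towers=[C; E/A/D; F/B] holding=-
step 4 (unstack(B, F)): towers=[C; E/A/D; F] holding=B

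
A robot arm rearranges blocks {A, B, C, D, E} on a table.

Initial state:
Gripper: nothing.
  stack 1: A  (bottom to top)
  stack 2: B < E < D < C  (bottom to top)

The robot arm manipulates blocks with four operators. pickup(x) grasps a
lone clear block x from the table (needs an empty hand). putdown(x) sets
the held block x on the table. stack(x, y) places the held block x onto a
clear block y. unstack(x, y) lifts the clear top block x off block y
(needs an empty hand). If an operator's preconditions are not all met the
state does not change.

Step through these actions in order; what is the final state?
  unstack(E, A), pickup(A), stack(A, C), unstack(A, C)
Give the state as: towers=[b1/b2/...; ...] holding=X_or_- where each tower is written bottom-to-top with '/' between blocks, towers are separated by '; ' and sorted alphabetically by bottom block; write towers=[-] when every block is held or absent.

step 1 (unstack(E, A)) [no-op]: towers=[A; B/E/D/C] holding=-
step 2 (pickup(A)): towers=[B/E/D/C] holding=A
step 3 (stack(A, C)): towers=[B/E/D/C/A] holding=-
step 4 (unstack(A, C)): towers=[B/E/D/C] holding=A

towers=[B/E/D/C] holding=A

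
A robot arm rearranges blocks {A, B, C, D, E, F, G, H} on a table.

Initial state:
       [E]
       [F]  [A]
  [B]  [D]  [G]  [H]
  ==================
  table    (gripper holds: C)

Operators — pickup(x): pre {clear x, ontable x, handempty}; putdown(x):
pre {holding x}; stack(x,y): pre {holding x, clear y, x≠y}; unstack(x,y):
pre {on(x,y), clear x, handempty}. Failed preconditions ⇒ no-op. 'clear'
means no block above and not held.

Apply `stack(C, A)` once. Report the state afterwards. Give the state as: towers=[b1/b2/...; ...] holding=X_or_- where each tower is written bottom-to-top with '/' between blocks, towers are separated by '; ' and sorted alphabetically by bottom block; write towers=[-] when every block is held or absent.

before: towers=[B; D/F/E; G/A; H] holding=C
pre[stack(C, A)]: holding(C) ✓, clear(A) ✓, C≠A ✓
all met → apply stack(C, A)
after:  towers=[B; D/F/E; G/A/C; H] holding=-

towers=[B; D/F/E; G/A/C; H] holding=-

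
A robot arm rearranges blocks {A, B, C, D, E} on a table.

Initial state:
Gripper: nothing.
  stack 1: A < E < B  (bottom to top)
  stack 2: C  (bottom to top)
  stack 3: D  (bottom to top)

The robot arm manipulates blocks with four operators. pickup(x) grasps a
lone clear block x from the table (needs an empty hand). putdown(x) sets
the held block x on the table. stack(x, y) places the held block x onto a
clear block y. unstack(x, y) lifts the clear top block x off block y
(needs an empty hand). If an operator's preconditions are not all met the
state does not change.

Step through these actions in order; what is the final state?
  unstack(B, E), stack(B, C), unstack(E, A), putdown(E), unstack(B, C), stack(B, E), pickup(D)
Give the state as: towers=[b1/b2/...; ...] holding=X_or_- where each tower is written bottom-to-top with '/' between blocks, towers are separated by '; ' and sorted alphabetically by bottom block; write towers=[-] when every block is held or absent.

step 1 (unstack(B, E)): towers=[A/E; C; D] holding=B
step 2 (stack(B, C)): towers=[A/E; C/B; D] holding=-
step 3 (unstack(E, A)): towers=[A; C/B; D] holding=E
step 4 (putdown(E)): towers=[A; C/B; D; E] holding=-
step 5 (unstack(B, C)): towers=[A; C; D; E] holding=B
step 6 (stack(B, E)): towers=[A; C; D; E/B] holding=-
step 7 (pickup(D)): towers=[A; C; E/B] holding=D

towers=[A; C; E/B] holding=D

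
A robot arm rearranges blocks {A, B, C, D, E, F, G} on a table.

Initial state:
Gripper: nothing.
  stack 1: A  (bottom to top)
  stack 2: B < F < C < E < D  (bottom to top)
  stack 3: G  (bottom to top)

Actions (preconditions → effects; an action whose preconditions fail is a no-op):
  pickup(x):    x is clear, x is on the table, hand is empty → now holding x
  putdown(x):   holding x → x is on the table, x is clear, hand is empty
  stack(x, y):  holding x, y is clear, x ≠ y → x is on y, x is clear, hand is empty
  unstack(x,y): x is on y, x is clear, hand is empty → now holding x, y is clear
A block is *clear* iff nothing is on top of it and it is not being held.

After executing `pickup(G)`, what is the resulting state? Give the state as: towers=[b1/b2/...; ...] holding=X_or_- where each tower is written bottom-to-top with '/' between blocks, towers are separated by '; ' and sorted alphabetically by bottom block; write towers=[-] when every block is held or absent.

towers=[A; B/F/C/E/D] holding=G

before: towers=[A; B/F/C/E/D; G] holding=-
pre[pickup(G)]: clear(G) ok, ontable(G) ok, handempty ok
all met → apply pickup(G)
after:  towers=[A; B/F/C/E/D] holding=G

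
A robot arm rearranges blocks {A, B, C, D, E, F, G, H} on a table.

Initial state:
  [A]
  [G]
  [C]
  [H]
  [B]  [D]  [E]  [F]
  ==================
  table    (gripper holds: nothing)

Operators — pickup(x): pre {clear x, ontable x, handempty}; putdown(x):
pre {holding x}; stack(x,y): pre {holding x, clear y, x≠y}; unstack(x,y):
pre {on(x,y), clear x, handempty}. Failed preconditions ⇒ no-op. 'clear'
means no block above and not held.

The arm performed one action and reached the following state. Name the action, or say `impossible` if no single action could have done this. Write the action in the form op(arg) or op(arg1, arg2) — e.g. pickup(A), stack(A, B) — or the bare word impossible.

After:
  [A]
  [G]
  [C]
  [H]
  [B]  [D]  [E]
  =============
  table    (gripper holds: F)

target: towers=[B/H/C/G/A; D; E] holding=F
     unstack(A, G) → towers=[B/H/C/G; D; E; F] holding=A
         pickup(E) → towers=[B/H/C/G/A; D; F] holding=E
         pickup(F) → towers=[B/H/C/G/A; D; E] holding=F  ← match
         pickup(D) → towers=[B/H/C/G/A; E; F] holding=D

pickup(F)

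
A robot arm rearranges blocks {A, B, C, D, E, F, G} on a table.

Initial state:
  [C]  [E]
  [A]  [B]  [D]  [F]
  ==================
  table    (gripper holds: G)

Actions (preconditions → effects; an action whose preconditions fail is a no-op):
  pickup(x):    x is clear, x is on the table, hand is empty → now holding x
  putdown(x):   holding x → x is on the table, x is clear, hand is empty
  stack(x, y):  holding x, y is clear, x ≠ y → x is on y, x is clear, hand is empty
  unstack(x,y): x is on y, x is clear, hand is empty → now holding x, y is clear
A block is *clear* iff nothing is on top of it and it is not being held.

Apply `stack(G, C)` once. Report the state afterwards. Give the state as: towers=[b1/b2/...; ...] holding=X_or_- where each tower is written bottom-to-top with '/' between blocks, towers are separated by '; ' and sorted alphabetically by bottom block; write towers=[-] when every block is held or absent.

before: towers=[A/C; B/E; D; F] holding=G
pre[stack(G, C)]: holding(G) yes, clear(C) yes, G≠C yes
all met → apply stack(G, C)
after:  towers=[A/C/G; B/E; D; F] holding=-

towers=[A/C/G; B/E; D; F] holding=-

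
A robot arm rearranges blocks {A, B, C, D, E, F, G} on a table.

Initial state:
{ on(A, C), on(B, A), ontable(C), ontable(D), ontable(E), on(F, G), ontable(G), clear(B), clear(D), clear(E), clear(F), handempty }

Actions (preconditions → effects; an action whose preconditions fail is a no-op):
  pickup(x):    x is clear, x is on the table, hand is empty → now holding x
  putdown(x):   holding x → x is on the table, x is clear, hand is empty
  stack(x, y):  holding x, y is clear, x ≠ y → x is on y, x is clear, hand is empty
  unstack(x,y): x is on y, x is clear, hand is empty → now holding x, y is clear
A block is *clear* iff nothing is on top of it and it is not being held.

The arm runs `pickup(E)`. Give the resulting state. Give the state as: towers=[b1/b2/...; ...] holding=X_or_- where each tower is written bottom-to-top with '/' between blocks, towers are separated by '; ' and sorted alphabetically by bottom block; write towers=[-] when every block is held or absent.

towers=[C/A/B; D; G/F] holding=E

before: towers=[C/A/B; D; E; G/F] holding=-
pre[pickup(E)]: clear(E) ✓, ontable(E) ✓, handempty ✓
all met → apply pickup(E)
after:  towers=[C/A/B; D; G/F] holding=E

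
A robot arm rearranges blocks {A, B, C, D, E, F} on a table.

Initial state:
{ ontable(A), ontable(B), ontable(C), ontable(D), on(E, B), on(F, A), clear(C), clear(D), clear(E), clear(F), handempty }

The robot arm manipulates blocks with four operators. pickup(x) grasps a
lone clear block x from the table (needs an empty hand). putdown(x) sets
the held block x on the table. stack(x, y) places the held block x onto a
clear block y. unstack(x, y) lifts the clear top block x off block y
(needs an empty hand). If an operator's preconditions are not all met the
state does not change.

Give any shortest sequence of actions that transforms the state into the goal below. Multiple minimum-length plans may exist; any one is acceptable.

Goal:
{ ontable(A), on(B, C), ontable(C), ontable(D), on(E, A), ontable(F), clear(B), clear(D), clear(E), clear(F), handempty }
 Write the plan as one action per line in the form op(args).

step 1 (unstack(F, A)): towers=[A; B/E; C; D] holding=F
step 2 (putdown(F)): towers=[A; B/E; C; D; F] holding=-
step 3 (unstack(E, B)): towers=[A; B; C; D; F] holding=E
step 4 (stack(E, A)): towers=[A/E; B; C; D; F] holding=-
step 5 (pickup(B)): towers=[A/E; C; D; F] holding=B
step 6 (stack(B, C)): towers=[A/E; C/B; D; F] holding=-
goal check: towers=[A/E; C/B; D; F] holding=- — reached (length 6, optimal by BFS)

unstack(F, A)
putdown(F)
unstack(E, B)
stack(E, A)
pickup(B)
stack(B, C)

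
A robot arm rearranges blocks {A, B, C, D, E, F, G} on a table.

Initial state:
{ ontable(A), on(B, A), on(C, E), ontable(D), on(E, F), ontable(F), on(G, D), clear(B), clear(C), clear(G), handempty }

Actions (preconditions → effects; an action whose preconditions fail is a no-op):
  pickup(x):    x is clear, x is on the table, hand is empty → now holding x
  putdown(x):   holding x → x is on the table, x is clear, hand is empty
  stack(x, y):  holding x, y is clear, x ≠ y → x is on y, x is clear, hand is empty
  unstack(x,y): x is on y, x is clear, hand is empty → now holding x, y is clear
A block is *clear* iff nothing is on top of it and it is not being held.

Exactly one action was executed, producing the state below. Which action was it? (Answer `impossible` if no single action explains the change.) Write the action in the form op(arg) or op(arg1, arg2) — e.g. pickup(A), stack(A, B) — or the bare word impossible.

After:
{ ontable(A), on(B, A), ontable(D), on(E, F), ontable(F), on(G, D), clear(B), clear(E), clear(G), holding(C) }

target: towers=[A/B; D/G; F/E] holding=C
     unstack(B, A) → towers=[A; D/G; F/E/C] holding=B
     unstack(G, D) → towers=[A/B; D; F/E/C] holding=G
     unstack(C, E) → towers=[A/B; D/G; F/E] holding=C  ← match

unstack(C, E)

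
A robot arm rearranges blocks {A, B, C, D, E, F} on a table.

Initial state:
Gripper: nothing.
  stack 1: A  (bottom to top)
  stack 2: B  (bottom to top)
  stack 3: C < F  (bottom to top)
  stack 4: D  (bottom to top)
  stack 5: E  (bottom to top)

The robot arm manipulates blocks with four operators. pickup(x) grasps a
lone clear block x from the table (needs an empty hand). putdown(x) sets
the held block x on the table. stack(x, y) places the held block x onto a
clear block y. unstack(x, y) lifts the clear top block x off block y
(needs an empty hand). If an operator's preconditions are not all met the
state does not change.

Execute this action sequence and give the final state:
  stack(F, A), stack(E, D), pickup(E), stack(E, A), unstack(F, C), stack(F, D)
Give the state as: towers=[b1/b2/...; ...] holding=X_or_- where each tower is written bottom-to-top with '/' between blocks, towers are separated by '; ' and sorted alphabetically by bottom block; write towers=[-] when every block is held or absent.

step 1 (stack(F, A)) [no-op]: towers=[A; B; C/F; D; E] holding=-
step 2 (stack(E, D)) [no-op]: towers=[A; B; C/F; D; E] holding=-
step 3 (pickup(E)): towers=[A; B; C/F; D] holding=E
step 4 (stack(E, A)): towers=[A/E; B; C/F; D] holding=-
step 5 (unstack(F, C)): towers=[A/E; B; C; D] holding=F
step 6 (stack(F, D)): towers=[A/E; B; C; D/F] holding=-

towers=[A/E; B; C; D/F] holding=-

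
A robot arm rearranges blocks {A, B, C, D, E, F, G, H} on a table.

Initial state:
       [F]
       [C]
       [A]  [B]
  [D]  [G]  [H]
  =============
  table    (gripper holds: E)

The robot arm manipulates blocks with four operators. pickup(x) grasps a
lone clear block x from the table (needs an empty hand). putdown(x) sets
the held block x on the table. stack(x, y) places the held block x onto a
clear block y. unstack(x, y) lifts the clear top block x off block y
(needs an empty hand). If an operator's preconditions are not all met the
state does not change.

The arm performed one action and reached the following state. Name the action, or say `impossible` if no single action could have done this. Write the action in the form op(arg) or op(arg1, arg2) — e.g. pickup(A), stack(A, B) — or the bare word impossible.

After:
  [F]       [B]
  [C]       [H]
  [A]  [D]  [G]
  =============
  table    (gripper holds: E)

impossible

target: towers=[A/C/F; D; G/H/B] holding=E
        putdown(E) → towers=[D; E; G/A/C/F; H/B] holding=-
       stack(E, B) → towers=[D; G/A/C/F; H/B/E] holding=-
       stack(E, F) → towers=[D; G/A/C/F/E; H/B] holding=-
       stack(E, D) → towers=[D/E; G/A/C/F; H/B] holding=-
none of the 4 applicable actions match → impossible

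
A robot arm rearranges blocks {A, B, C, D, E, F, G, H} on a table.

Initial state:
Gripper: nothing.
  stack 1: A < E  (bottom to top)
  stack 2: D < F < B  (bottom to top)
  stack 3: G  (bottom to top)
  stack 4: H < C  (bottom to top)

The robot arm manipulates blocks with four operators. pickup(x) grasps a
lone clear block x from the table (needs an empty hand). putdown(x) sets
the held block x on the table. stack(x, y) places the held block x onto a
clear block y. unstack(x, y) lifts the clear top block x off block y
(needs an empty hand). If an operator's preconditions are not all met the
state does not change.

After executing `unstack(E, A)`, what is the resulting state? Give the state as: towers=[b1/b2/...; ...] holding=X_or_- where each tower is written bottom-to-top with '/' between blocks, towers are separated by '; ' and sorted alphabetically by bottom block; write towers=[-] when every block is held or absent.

towers=[A; D/F/B; G; H/C] holding=E

before: towers=[A/E; D/F/B; G; H/C] holding=-
pre[unstack(E, A)]: on(E,A) yes, clear(E) yes, handempty yes
all met → apply unstack(E, A)
after:  towers=[A; D/F/B; G; H/C] holding=E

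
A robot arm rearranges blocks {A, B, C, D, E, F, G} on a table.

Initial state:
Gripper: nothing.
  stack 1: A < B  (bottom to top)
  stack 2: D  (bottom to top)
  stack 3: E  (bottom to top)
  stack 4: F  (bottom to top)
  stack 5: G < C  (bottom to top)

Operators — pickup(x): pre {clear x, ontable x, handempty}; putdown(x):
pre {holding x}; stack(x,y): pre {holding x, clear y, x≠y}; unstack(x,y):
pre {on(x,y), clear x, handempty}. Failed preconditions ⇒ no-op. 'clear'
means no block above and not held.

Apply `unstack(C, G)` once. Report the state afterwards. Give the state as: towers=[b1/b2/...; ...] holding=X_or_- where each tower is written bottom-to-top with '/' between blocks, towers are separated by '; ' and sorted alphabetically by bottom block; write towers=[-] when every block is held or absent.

towers=[A/B; D; E; F; G] holding=C

before: towers=[A/B; D; E; F; G/C] holding=-
pre[unstack(C, G)]: on(C,G) yes, clear(C) yes, handempty yes
all met → apply unstack(C, G)
after:  towers=[A/B; D; E; F; G] holding=C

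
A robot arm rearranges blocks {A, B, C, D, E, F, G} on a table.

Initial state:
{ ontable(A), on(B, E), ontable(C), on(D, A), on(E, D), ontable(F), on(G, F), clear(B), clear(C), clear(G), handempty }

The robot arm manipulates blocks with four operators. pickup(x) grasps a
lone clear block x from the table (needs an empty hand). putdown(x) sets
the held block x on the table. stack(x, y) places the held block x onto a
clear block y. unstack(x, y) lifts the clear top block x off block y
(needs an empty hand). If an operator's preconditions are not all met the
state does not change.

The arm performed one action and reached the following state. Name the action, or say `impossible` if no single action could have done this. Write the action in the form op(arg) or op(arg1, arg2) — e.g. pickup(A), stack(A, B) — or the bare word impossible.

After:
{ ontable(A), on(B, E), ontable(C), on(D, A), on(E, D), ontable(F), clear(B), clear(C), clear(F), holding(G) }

unstack(G, F)

target: towers=[A/D/E/B; C; F] holding=G
     unstack(B, E) → towers=[A/D/E; C; F/G] holding=B
     unstack(G, F) → towers=[A/D/E/B; C; F] holding=G  ← match
         pickup(C) → towers=[A/D/E/B; F/G] holding=C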